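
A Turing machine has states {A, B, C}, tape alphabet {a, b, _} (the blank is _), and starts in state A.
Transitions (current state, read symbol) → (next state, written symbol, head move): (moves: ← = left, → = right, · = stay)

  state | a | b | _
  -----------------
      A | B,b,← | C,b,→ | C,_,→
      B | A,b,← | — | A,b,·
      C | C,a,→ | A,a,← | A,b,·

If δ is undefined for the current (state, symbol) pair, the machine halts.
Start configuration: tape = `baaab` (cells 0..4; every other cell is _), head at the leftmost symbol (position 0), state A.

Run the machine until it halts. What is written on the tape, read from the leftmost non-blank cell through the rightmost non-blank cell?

bbbba

A | [b]aaab   read b → write b, move →, go to C
C | b[a]aab   read a → write a, move →, go to C
C | ba[a]ab   read a → write a, move →, go to C
C | baa[a]b   read a → write a, move →, go to C
C | baaa[b]   read b → write a, move ←, go to A
A | baa[a]a   read a → write b, move ←, go to B
B | ba[a]ba   read a → write b, move ←, go to A
A | b[a]bba   read a → write b, move ←, go to B
B | [b]bbba
The non-blank tape span at halt is bbbba.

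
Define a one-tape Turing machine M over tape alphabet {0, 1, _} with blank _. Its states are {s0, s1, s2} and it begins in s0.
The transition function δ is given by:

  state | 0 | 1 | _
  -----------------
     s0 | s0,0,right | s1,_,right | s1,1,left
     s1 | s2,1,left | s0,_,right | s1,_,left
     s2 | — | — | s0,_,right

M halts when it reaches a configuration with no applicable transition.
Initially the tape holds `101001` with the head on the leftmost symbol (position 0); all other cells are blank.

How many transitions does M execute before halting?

11

s0 | [1]01001_   read 1 → write _, move right, go to s1
s1 | _[0]1001_   read 0 → write 1, move left, go to s2
s2 | [_]11001_   read _ → write _, move right, go to s0
s0 | _[1]1001_   read 1 → write _, move right, go to s1
s1 | __[1]001_   read 1 → write _, move right, go to s0
s0 | ___[0]01_   read 0 → write 0, move right, go to s0
s0 | ___0[0]1_   read 0 → write 0, move right, go to s0
s0 | ___00[1]_   read 1 → write _, move right, go to s1
s1 | ___00_[_]   read _ → write _, move left, go to s1
s1 | ___00[_]_   read _ → write _, move left, go to s1
s1 | ___0[0]__   read 0 → write 1, move left, go to s2
s2 | ___[0]1__
M halts after 11 transitions.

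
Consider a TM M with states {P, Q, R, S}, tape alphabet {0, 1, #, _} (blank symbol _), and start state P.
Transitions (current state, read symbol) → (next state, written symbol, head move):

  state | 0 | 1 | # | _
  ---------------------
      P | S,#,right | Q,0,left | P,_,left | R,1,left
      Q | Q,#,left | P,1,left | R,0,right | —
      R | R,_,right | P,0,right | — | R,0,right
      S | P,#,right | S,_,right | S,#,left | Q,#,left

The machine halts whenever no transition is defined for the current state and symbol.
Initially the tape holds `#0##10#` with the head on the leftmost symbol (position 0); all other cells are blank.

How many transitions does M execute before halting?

26

P | __[#]0##10#   read # → write _, move left, go to P
P | _[_]_0##10#   read _ → write 1, move left, go to R
R | [_]1_0##10#   read _ → write 0, move right, go to R
R | 0[1]_0##10#   read 1 → write 0, move right, go to P
P | 00[_]0##10#   read _ → write 1, move left, go to R
R | 0[0]10##10#   read 0 → write _, move right, go to R
R | 0_[1]0##10#   read 1 → write 0, move right, go to P
P | 0_0[0]##10#   read 0 → write #, move right, go to S
S | 0_0#[#]#10#   read # → write #, move left, go to S
S | 0_0[#]##10#   read # → write #, move left, go to S
S | 0_[0]###10#   read 0 → write #, move right, go to P
P | 0_#[#]##10#   read # → write _, move left, go to P
P | 0_[#]_##10#   read # → write _, move left, go to P
P | 0[_]__##10#   read _ → write 1, move left, go to R
R | [0]1__##10#   read 0 → write _, move right, go to R
R | _[1]__##10#   read 1 → write 0, move right, go to P
P | _0[_]_##10#   read _ → write 1, move left, go to R
R | _[0]1_##10#   read 0 → write _, move right, go to R
R | __[1]_##10#   read 1 → write 0, move right, go to P
P | __0[_]##10#   read _ → write 1, move left, go to R
R | __[0]1##10#   read 0 → write _, move right, go to R
R | ___[1]##10#   read 1 → write 0, move right, go to P
P | ___0[#]#10#   read # → write _, move left, go to P
P | ___[0]_#10#   read 0 → write #, move right, go to S
S | ___#[_]#10#   read _ → write #, move left, go to Q
Q | ___[#]##10#   read # → write 0, move right, go to R
R | ___0[#]#10#
M halts after 26 transitions.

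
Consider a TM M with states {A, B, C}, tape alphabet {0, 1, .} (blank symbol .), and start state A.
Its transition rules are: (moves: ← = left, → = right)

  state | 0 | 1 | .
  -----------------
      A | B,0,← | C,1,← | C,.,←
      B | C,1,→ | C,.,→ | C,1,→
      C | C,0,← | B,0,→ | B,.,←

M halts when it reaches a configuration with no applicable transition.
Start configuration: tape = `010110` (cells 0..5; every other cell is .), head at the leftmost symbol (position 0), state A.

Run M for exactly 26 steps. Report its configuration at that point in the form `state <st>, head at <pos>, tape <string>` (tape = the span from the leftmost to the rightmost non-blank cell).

state C, head at 4, tape 0101..0

state=A head=0 tape=.[0]10110   (A,0)→(B,0,←)
state=B head=-1 tape=[.]010110   (B,.)→(C,1,→)
state=C head=0 tape=1[0]10110   (C,0)→(C,0,←)
state=C head=-1 tape=[1]010110   (C,1)→(B,0,→)
state=B head=0 tape=0[0]10110   (B,0)→(C,1,→)
state=C head=1 tape=01[1]0110   (C,1)→(B,0,→)
state=B head=2 tape=010[0]110   (B,0)→(C,1,→)
state=C head=3 tape=0101[1]10   (C,1)→(B,0,→)
state=B head=4 tape=01010[1]0   (B,1)→(C,.,→)
state=C head=5 tape=01010.[0]   (C,0)→(C,0,←)
state=C head=4 tape=01010[.]0   (C,.)→(B,.,←)
state=B head=3 tape=0101[0].0   (B,0)→(C,1,→)
state=C head=4 tape=01011[.]0   (C,.)→(B,.,←)
state=B head=3 tape=0101[1].0   (B,1)→(C,.,→)
state=C head=4 tape=0101.[.]0   (C,.)→(B,.,←)
state=B head=3 tape=0101[.].0   (B,.)→(C,1,→)
state=C head=4 tape=01011[.]0   (C,.)→(B,.,←)
state=B head=3 tape=0101[1].0   (B,1)→(C,.,→)
state=C head=4 tape=0101.[.]0   (C,.)→(B,.,←)
state=B head=3 tape=0101[.].0   (B,.)→(C,1,→)
state=C head=4 tape=01011[.]0   (C,.)→(B,.,←)
state=B head=3 tape=0101[1].0   (B,1)→(C,.,→)
state=C head=4 tape=0101.[.]0   (C,.)→(B,.,←)
state=B head=3 tape=0101[.].0   (B,.)→(C,1,→)
state=C head=4 tape=01011[.]0   (C,.)→(B,.,←)
state=B head=3 tape=0101[1].0   (B,1)→(C,.,→)
state=C head=4 tape=0101.[.]0
After 26 steps: state C, head at 4, tape 0101..0.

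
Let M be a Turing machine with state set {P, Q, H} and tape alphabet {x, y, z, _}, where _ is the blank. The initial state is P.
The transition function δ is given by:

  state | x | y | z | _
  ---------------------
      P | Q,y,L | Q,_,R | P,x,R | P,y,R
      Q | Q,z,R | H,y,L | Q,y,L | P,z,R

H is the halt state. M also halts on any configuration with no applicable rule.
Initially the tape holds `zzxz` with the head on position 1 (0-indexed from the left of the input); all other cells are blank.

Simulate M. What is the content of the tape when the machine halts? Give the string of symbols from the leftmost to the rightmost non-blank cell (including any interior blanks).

zzyz

P | z[z]xz   read z → write x, move R, go to P
P | zx[x]z   read x → write y, move L, go to Q
Q | z[x]yz   read x → write z, move R, go to Q
Q | zz[y]z   read y → write y, move L, go to H
H | z[z]yz
The non-blank tape span at halt is zzyz.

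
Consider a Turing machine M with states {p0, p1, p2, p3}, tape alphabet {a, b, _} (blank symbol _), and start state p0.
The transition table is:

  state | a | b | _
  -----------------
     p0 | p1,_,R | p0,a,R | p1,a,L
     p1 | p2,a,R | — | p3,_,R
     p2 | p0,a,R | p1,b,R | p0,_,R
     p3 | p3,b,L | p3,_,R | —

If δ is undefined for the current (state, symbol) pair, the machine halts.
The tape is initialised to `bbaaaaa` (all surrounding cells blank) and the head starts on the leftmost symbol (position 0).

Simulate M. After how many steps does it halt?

11

p0 | [b]baaaaa__   read b → write a, move R, go to p0
p0 | a[b]aaaaa__   read b → write a, move R, go to p0
p0 | aa[a]aaaa__   read a → write _, move R, go to p1
p1 | aa_[a]aaa__   read a → write a, move R, go to p2
p2 | aa_a[a]aa__   read a → write a, move R, go to p0
p0 | aa_aa[a]a__   read a → write _, move R, go to p1
p1 | aa_aa_[a]__   read a → write a, move R, go to p2
p2 | aa_aa_a[_]_   read _ → write _, move R, go to p0
p0 | aa_aa_a_[_]   read _ → write a, move L, go to p1
p1 | aa_aa_a[_]a   read _ → write _, move R, go to p3
p3 | aa_aa_a_[a]   read a → write b, move L, go to p3
p3 | aa_aa_a[_]b
M halts after 11 transitions.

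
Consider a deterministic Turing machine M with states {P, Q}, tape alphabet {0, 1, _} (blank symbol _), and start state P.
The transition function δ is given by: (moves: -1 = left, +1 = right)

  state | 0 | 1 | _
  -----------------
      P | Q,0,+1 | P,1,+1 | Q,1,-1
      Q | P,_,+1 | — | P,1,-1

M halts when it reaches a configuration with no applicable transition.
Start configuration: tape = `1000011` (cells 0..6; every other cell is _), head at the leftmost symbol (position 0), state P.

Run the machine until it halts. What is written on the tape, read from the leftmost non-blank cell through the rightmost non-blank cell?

10_0_111

P | [1]000011_   read 1 → write 1, move +1, go to P
P | 1[0]00011_   read 0 → write 0, move +1, go to Q
Q | 10[0]0011_   read 0 → write _, move +1, go to P
P | 10_[0]011_   read 0 → write 0, move +1, go to Q
Q | 10_0[0]11_   read 0 → write _, move +1, go to P
P | 10_0_[1]1_   read 1 → write 1, move +1, go to P
P | 10_0_1[1]_   read 1 → write 1, move +1, go to P
P | 10_0_11[_]   read _ → write 1, move -1, go to Q
Q | 10_0_1[1]1
The non-blank tape span at halt is 10_0_111.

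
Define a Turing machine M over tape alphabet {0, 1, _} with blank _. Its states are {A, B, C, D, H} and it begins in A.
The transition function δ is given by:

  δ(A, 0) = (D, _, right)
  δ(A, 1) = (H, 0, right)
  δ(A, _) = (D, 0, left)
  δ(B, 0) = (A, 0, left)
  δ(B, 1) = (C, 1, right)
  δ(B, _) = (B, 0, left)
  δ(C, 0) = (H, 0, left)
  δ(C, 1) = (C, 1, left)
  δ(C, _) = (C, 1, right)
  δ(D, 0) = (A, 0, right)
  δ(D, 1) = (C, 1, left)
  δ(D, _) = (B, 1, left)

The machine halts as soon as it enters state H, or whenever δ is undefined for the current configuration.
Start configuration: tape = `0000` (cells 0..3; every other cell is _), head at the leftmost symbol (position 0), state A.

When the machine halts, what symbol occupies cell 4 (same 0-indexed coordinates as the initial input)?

1

state=A head=0 tape=[0]000__   (A,0)→(D,_,right)
state=D head=1 tape=_[0]00__   (D,0)→(A,0,right)
state=A head=2 tape=_0[0]0__   (A,0)→(D,_,right)
state=D head=3 tape=_0_[0]__   (D,0)→(A,0,right)
state=A head=4 tape=_0_0[_]_   (A,_)→(D,0,left)
state=D head=3 tape=_0_[0]0_   (D,0)→(A,0,right)
state=A head=4 tape=_0_0[0]_   (A,0)→(D,_,right)
state=D head=5 tape=_0_0_[_]   (D,_)→(B,1,left)
state=B head=4 tape=_0_0[_]1   (B,_)→(B,0,left)
state=B head=3 tape=_0_[0]01   (B,0)→(A,0,left)
state=A head=2 tape=_0[_]001   (A,_)→(D,0,left)
state=D head=1 tape=_[0]0001   (D,0)→(A,0,right)
state=A head=2 tape=_0[0]001   (A,0)→(D,_,right)
state=D head=3 tape=_0_[0]01   (D,0)→(A,0,right)
state=A head=4 tape=_0_0[0]1   (A,0)→(D,_,right)
state=D head=5 tape=_0_0_[1]   (D,1)→(C,1,left)
state=C head=4 tape=_0_0[_]1   (C,_)→(C,1,right)
state=C head=5 tape=_0_01[1]   (C,1)→(C,1,left)
state=C head=4 tape=_0_0[1]1   (C,1)→(C,1,left)
state=C head=3 tape=_0_[0]11   (C,0)→(H,0,left)
state=H head=2 tape=_0[_]011
Cell 4 holds 1 when M halts.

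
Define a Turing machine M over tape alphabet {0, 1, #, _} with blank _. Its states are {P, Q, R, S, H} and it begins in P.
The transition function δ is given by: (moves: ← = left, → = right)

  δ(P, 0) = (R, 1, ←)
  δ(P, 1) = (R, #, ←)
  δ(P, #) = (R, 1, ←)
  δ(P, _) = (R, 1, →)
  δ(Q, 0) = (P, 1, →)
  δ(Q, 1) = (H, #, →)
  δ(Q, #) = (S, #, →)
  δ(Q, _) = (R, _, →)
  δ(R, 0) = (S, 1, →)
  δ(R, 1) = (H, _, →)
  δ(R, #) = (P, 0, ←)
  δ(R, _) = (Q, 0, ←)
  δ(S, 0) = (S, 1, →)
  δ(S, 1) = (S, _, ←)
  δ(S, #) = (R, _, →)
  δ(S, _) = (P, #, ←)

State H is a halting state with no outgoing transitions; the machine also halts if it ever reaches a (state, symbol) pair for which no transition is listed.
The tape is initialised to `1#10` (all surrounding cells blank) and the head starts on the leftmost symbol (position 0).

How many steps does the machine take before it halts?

state=P head=0 tape=_____[1]#10   (P,1)→(R,#,←)
state=R head=-1 tape=____[_]##10   (R,_)→(Q,0,←)
state=Q head=-2 tape=___[_]0##10   (Q,_)→(R,_,→)
state=R head=-1 tape=____[0]##10   (R,0)→(S,1,→)
state=S head=0 tape=____1[#]#10   (S,#)→(R,_,→)
state=R head=1 tape=____1_[#]10   (R,#)→(P,0,←)
state=P head=0 tape=____1[_]010   (P,_)→(R,1,→)
state=R head=1 tape=____11[0]10   (R,0)→(S,1,→)
state=S head=2 tape=____111[1]0   (S,1)→(S,_,←)
state=S head=1 tape=____11[1]_0   (S,1)→(S,_,←)
state=S head=0 tape=____1[1]__0   (S,1)→(S,_,←)
state=S head=-1 tape=____[1]___0   (S,1)→(S,_,←)
state=S head=-2 tape=___[_]____0   (S,_)→(P,#,←)
state=P head=-3 tape=__[_]#____0   (P,_)→(R,1,→)
state=R head=-2 tape=__1[#]____0   (R,#)→(P,0,←)
state=P head=-3 tape=__[1]0____0   (P,1)→(R,#,←)
state=R head=-4 tape=_[_]#0____0   (R,_)→(Q,0,←)
state=Q head=-5 tape=[_]0#0____0   (Q,_)→(R,_,→)
state=R head=-4 tape=_[0]#0____0   (R,0)→(S,1,→)
state=S head=-3 tape=_1[#]0____0   (S,#)→(R,_,→)
state=R head=-2 tape=_1_[0]____0   (R,0)→(S,1,→)
state=S head=-1 tape=_1_1[_]___0   (S,_)→(P,#,←)
state=P head=-2 tape=_1_[1]#___0   (P,1)→(R,#,←)
state=R head=-3 tape=_1[_]##___0   (R,_)→(Q,0,←)
state=Q head=-4 tape=_[1]0##___0   (Q,1)→(H,#,→)
state=H head=-3 tape=_#[0]##___0
M halts after 25 transitions.

25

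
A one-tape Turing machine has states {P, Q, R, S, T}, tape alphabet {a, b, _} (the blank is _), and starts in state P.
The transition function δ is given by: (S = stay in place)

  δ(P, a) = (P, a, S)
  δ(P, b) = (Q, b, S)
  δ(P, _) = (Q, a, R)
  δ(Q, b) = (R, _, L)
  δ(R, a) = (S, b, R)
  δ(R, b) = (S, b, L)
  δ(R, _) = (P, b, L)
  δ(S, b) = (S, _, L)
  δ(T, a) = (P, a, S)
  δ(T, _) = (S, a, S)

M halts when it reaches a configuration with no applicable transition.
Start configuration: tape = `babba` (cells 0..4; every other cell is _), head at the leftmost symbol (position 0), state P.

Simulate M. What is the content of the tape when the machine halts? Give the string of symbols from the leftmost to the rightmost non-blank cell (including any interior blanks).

P | __[b]abba   read b → write b, move S, go to Q
Q | __[b]abba   read b → write _, move L, go to R
R | _[_]_abba   read _ → write b, move L, go to P
P | [_]b_abba   read _ → write a, move R, go to Q
Q | a[b]_abba   read b → write _, move L, go to R
R | [a]__abba   read a → write b, move R, go to S
S | b[_]_abba
The non-blank tape span at halt is b__abba.

b__abba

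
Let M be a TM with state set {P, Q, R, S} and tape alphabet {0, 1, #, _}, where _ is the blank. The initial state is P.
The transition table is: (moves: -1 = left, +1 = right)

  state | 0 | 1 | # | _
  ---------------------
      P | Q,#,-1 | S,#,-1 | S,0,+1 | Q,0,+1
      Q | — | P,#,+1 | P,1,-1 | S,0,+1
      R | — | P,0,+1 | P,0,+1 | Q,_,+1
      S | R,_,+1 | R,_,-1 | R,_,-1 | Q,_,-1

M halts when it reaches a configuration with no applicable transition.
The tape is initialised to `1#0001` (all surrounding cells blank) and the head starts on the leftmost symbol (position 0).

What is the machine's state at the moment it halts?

P | __[1]#0001   read 1 → write #, move -1, go to S
S | _[_]##0001   read _ → write _, move -1, go to Q
Q | [_]_##0001   read _ → write 0, move +1, go to S
S | 0[_]##0001   read _ → write _, move -1, go to Q
Q | [0]_##0001
No transition is defined for (Q, 0); M halts in state Q.

Q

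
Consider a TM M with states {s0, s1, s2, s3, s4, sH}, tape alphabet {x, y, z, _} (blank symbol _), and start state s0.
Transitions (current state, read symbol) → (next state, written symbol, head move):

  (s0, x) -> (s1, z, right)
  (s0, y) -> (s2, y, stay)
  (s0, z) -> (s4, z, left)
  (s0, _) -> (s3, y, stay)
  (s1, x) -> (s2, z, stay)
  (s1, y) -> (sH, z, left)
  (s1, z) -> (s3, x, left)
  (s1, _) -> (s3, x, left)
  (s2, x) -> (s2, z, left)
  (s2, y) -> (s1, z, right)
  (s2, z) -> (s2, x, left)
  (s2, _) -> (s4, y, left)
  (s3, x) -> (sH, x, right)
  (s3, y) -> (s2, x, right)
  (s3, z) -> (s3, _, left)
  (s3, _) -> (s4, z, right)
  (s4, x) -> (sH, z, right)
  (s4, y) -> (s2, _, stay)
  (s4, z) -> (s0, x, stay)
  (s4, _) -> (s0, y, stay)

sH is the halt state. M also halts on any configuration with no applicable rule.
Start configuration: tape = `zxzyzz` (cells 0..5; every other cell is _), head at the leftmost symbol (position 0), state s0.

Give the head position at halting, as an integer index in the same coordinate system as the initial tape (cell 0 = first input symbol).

-4

state=s0 head=0 tape=____[z]xzyzz   (s0,z)→(s4,z,left)
state=s4 head=-1 tape=___[_]zxzyzz   (s4,_)→(s0,y,stay)
state=s0 head=-1 tape=___[y]zxzyzz   (s0,y)→(s2,y,stay)
state=s2 head=-1 tape=___[y]zxzyzz   (s2,y)→(s1,z,right)
state=s1 head=0 tape=___z[z]xzyzz   (s1,z)→(s3,x,left)
state=s3 head=-1 tape=___[z]xxzyzz   (s3,z)→(s3,_,left)
state=s3 head=-2 tape=__[_]_xxzyzz   (s3,_)→(s4,z,right)
state=s4 head=-1 tape=__z[_]xxzyzz   (s4,_)→(s0,y,stay)
state=s0 head=-1 tape=__z[y]xxzyzz   (s0,y)→(s2,y,stay)
state=s2 head=-1 tape=__z[y]xxzyzz   (s2,y)→(s1,z,right)
state=s1 head=0 tape=__zz[x]xzyzz   (s1,x)→(s2,z,stay)
state=s2 head=0 tape=__zz[z]xzyzz   (s2,z)→(s2,x,left)
state=s2 head=-1 tape=__z[z]xxzyzz   (s2,z)→(s2,x,left)
state=s2 head=-2 tape=__[z]xxxzyzz   (s2,z)→(s2,x,left)
state=s2 head=-3 tape=_[_]xxxxzyzz   (s2,_)→(s4,y,left)
state=s4 head=-4 tape=[_]yxxxxzyzz   (s4,_)→(s0,y,stay)
state=s0 head=-4 tape=[y]yxxxxzyzz   (s0,y)→(s2,y,stay)
state=s2 head=-4 tape=[y]yxxxxzyzz   (s2,y)→(s1,z,right)
state=s1 head=-3 tape=z[y]xxxxzyzz   (s1,y)→(sH,z,left)
state=sH head=-4 tape=[z]zxxxxzyzz
At halt the head is at cell -4.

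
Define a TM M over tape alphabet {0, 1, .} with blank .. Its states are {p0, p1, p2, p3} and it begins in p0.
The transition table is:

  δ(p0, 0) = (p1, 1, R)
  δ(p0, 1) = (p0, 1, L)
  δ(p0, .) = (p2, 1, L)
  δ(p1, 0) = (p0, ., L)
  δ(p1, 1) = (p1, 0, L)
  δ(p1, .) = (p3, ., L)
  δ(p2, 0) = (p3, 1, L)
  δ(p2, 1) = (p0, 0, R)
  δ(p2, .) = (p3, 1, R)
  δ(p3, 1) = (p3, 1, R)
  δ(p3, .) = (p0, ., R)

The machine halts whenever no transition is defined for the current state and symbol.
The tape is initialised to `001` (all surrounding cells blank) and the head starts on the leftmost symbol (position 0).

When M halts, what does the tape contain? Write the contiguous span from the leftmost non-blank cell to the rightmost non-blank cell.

p0 | ....[0]01   read 0 → write 1, move R, go to p1
p1 | ....1[0]1   read 0 → write ., move L, go to p0
p0 | ....[1].1   read 1 → write 1, move L, go to p0
p0 | ...[.]1.1   read . → write 1, move L, go to p2
p2 | ..[.]11.1   read . → write 1, move R, go to p3
p3 | ..1[1]1.1   read 1 → write 1, move R, go to p3
p3 | ..11[1].1   read 1 → write 1, move R, go to p3
p3 | ..111[.]1   read . → write ., move R, go to p0
p0 | ..111.[1]   read 1 → write 1, move L, go to p0
p0 | ..111[.]1   read . → write 1, move L, go to p2
p2 | ..11[1]11   read 1 → write 0, move R, go to p0
p0 | ..110[1]1   read 1 → write 1, move L, go to p0
p0 | ..11[0]11   read 0 → write 1, move R, go to p1
p1 | ..111[1]1   read 1 → write 0, move L, go to p1
p1 | ..11[1]01   read 1 → write 0, move L, go to p1
p1 | ..1[1]001   read 1 → write 0, move L, go to p1
p1 | ..[1]0001   read 1 → write 0, move L, go to p1
p1 | .[.]00001   read . → write ., move L, go to p3
p3 | [.].00001   read . → write ., move R, go to p0
p0 | .[.]00001   read . → write 1, move L, go to p2
p2 | [.]100001   read . → write 1, move R, go to p3
p3 | 1[1]00001   read 1 → write 1, move R, go to p3
p3 | 11[0]0001
The non-blank tape span at halt is 1100001.

1100001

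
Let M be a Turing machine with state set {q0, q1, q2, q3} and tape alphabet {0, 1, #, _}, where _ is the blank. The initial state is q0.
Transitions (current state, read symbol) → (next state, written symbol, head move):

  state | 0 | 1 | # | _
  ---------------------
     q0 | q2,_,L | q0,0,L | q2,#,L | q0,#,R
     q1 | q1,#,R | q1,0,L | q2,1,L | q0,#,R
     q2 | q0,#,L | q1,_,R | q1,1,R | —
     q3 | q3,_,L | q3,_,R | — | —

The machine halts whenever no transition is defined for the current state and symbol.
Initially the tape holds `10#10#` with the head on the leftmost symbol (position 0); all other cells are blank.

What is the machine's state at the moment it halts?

state=q0 head=0 tape=_[1]0#10#   (q0,1)→(q0,0,L)
state=q0 head=-1 tape=[_]00#10#   (q0,_)→(q0,#,R)
state=q0 head=0 tape=#[0]0#10#   (q0,0)→(q2,_,L)
state=q2 head=-1 tape=[#]_0#10#   (q2,#)→(q1,1,R)
state=q1 head=0 tape=1[_]0#10#   (q1,_)→(q0,#,R)
state=q0 head=1 tape=1#[0]#10#   (q0,0)→(q2,_,L)
state=q2 head=0 tape=1[#]_#10#   (q2,#)→(q1,1,R)
state=q1 head=1 tape=11[_]#10#   (q1,_)→(q0,#,R)
state=q0 head=2 tape=11#[#]10#   (q0,#)→(q2,#,L)
state=q2 head=1 tape=11[#]#10#   (q2,#)→(q1,1,R)
state=q1 head=2 tape=111[#]10#   (q1,#)→(q2,1,L)
state=q2 head=1 tape=11[1]110#   (q2,1)→(q1,_,R)
state=q1 head=2 tape=11_[1]10#   (q1,1)→(q1,0,L)
state=q1 head=1 tape=11[_]010#   (q1,_)→(q0,#,R)
state=q0 head=2 tape=11#[0]10#   (q0,0)→(q2,_,L)
state=q2 head=1 tape=11[#]_10#   (q2,#)→(q1,1,R)
state=q1 head=2 tape=111[_]10#   (q1,_)→(q0,#,R)
state=q0 head=3 tape=111#[1]0#   (q0,1)→(q0,0,L)
state=q0 head=2 tape=111[#]00#   (q0,#)→(q2,#,L)
state=q2 head=1 tape=11[1]#00#   (q2,1)→(q1,_,R)
state=q1 head=2 tape=11_[#]00#   (q1,#)→(q2,1,L)
state=q2 head=1 tape=11[_]100#
No transition is defined for (q2, _); M halts in state q2.

q2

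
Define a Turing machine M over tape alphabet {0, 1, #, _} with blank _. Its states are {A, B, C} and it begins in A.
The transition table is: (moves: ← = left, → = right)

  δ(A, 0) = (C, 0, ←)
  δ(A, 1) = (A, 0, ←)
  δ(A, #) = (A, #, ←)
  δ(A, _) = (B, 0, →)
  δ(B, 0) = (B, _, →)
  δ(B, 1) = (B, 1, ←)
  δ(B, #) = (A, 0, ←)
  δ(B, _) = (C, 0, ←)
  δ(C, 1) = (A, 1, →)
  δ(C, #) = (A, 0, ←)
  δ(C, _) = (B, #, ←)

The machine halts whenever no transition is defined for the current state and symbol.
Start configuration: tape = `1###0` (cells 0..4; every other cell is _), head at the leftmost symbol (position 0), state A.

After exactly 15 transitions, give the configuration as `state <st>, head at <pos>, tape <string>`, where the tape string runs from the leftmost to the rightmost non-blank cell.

state=A head=0 tape=_[1]###0_   (A,1)→(A,0,←)
state=A head=-1 tape=[_]0###0_   (A,_)→(B,0,→)
state=B head=0 tape=0[0]###0_   (B,0)→(B,_,→)
state=B head=1 tape=0_[#]##0_   (B,#)→(A,0,←)
state=A head=0 tape=0[_]0##0_   (A,_)→(B,0,→)
state=B head=1 tape=00[0]##0_   (B,0)→(B,_,→)
state=B head=2 tape=00_[#]#0_   (B,#)→(A,0,←)
state=A head=1 tape=00[_]0#0_   (A,_)→(B,0,→)
state=B head=2 tape=000[0]#0_   (B,0)→(B,_,→)
state=B head=3 tape=000_[#]0_   (B,#)→(A,0,←)
state=A head=2 tape=000[_]00_   (A,_)→(B,0,→)
state=B head=3 tape=0000[0]0_   (B,0)→(B,_,→)
state=B head=4 tape=0000_[0]_   (B,0)→(B,_,→)
state=B head=5 tape=0000__[_]   (B,_)→(C,0,←)
state=C head=4 tape=0000_[_]0   (C,_)→(B,#,←)
state=B head=3 tape=0000[_]#0
After 15 steps: state B, head at 3, tape 0000_#0.

state B, head at 3, tape 0000_#0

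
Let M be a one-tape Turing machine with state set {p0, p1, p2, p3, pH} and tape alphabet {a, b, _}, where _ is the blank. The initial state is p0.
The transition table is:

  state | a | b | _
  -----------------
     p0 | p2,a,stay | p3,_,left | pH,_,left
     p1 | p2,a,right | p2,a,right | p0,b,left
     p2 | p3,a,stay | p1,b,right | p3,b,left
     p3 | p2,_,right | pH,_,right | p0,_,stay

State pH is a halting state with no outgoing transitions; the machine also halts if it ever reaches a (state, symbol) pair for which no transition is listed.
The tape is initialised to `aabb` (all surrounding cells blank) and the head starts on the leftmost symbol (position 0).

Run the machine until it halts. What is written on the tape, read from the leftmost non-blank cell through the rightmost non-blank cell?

state=p0 head=0 tape=[a]abb__   (p0,a)→(p2,a,stay)
state=p2 head=0 tape=[a]abb__   (p2,a)→(p3,a,stay)
state=p3 head=0 tape=[a]abb__   (p3,a)→(p2,_,right)
state=p2 head=1 tape=_[a]bb__   (p2,a)→(p3,a,stay)
state=p3 head=1 tape=_[a]bb__   (p3,a)→(p2,_,right)
state=p2 head=2 tape=__[b]b__   (p2,b)→(p1,b,right)
state=p1 head=3 tape=__b[b]__   (p1,b)→(p2,a,right)
state=p2 head=4 tape=__ba[_]_   (p2,_)→(p3,b,left)
state=p3 head=3 tape=__b[a]b_   (p3,a)→(p2,_,right)
state=p2 head=4 tape=__b_[b]_   (p2,b)→(p1,b,right)
state=p1 head=5 tape=__b_b[_]   (p1,_)→(p0,b,left)
state=p0 head=4 tape=__b_[b]b   (p0,b)→(p3,_,left)
state=p3 head=3 tape=__b[_]_b   (p3,_)→(p0,_,stay)
state=p0 head=3 tape=__b[_]_b   (p0,_)→(pH,_,left)
state=pH head=2 tape=__[b]__b
The non-blank tape span at halt is b__b.

b__b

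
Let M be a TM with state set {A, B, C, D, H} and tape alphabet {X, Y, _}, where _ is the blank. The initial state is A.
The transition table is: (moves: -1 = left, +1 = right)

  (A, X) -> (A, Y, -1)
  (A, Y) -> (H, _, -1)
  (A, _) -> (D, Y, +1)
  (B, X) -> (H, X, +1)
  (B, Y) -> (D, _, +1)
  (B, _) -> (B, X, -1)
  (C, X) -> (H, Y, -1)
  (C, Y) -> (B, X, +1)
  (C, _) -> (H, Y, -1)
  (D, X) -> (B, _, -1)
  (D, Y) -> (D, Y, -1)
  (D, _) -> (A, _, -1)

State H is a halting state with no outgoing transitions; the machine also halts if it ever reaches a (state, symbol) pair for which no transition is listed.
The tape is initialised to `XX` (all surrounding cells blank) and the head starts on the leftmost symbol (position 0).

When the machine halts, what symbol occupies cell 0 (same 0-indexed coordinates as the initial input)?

Y

state=A head=0 tape=____[X]X   (A,X)→(A,Y,-1)
state=A head=-1 tape=___[_]YX   (A,_)→(D,Y,+1)
state=D head=0 tape=___Y[Y]X   (D,Y)→(D,Y,-1)
state=D head=-1 tape=___[Y]YX   (D,Y)→(D,Y,-1)
state=D head=-2 tape=__[_]YYX   (D,_)→(A,_,-1)
state=A head=-3 tape=_[_]_YYX   (A,_)→(D,Y,+1)
state=D head=-2 tape=_Y[_]YYX   (D,_)→(A,_,-1)
state=A head=-3 tape=_[Y]_YYX   (A,Y)→(H,_,-1)
state=H head=-4 tape=[_]__YYX
Cell 0 holds Y when M halts.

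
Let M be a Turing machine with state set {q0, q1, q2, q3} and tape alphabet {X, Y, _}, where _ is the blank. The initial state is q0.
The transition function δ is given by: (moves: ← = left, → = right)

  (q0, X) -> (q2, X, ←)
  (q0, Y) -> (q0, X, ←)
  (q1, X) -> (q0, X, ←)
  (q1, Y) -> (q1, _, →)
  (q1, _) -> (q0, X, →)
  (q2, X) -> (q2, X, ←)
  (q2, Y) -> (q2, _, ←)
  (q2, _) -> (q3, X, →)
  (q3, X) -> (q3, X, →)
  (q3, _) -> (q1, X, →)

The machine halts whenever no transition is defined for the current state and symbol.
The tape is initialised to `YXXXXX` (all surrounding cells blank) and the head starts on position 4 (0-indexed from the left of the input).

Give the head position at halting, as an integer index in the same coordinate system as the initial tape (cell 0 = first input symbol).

q0 | __YXXX[X]X___   read X → write X, move ←, go to q2
q2 | __YXX[X]XX___   read X → write X, move ←, go to q2
q2 | __YX[X]XXX___   read X → write X, move ←, go to q2
q2 | __Y[X]XXXX___   read X → write X, move ←, go to q2
q2 | __[Y]XXXXX___   read Y → write _, move ←, go to q2
q2 | _[_]_XXXXX___   read _ → write X, move →, go to q3
q3 | _X[_]XXXXX___   read _ → write X, move →, go to q1
q1 | _XX[X]XXXX___   read X → write X, move ←, go to q0
q0 | _X[X]XXXXX___   read X → write X, move ←, go to q2
q2 | _[X]XXXXXX___   read X → write X, move ←, go to q2
q2 | [_]XXXXXXX___   read _ → write X, move →, go to q3
q3 | X[X]XXXXXX___   read X → write X, move →, go to q3
q3 | XX[X]XXXXX___   read X → write X, move →, go to q3
q3 | XXX[X]XXXX___   read X → write X, move →, go to q3
q3 | XXXX[X]XXX___   read X → write X, move →, go to q3
q3 | XXXXX[X]XX___   read X → write X, move →, go to q3
q3 | XXXXXX[X]X___   read X → write X, move →, go to q3
q3 | XXXXXXX[X]___   read X → write X, move →, go to q3
q3 | XXXXXXXX[_]__   read _ → write X, move →, go to q1
q1 | XXXXXXXXX[_]_   read _ → write X, move →, go to q0
q0 | XXXXXXXXXX[_]
At halt the head is at cell 8.

8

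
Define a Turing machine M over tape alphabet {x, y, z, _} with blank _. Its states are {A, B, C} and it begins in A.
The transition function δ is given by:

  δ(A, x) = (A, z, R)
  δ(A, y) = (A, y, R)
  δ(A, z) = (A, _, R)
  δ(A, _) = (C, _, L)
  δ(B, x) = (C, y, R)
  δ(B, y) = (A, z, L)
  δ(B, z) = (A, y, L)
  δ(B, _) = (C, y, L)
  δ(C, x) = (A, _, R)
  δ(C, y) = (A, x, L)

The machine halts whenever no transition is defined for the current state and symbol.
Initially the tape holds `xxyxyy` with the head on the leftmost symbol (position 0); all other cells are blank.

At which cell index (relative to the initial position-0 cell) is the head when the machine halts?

5

A | [x]xyxyy_   read x → write z, move R, go to A
A | z[x]yxyy_   read x → write z, move R, go to A
A | zz[y]xyy_   read y → write y, move R, go to A
A | zzy[x]yy_   read x → write z, move R, go to A
A | zzyz[y]y_   read y → write y, move R, go to A
A | zzyzy[y]_   read y → write y, move R, go to A
A | zzyzyy[_]   read _ → write _, move L, go to C
C | zzyzy[y]_   read y → write x, move L, go to A
A | zzyz[y]x_   read y → write y, move R, go to A
A | zzyzy[x]_   read x → write z, move R, go to A
A | zzyzyz[_]   read _ → write _, move L, go to C
C | zzyzy[z]_
At halt the head is at cell 5.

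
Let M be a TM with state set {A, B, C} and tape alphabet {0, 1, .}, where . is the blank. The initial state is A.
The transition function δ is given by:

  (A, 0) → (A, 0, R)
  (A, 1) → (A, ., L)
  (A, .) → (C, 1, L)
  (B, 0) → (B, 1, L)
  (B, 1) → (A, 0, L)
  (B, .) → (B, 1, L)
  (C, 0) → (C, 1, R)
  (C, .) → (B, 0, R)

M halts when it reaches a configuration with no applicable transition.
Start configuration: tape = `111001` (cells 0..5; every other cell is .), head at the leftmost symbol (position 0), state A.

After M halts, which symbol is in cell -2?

state=A head=0 tape=..[1]11001   (A,1)→(A,.,L)
state=A head=-1 tape=.[.].11001   (A,.)→(C,1,L)
state=C head=-2 tape=[.]1.11001   (C,.)→(B,0,R)
state=B head=-1 tape=0[1].11001   (B,1)→(A,0,L)
state=A head=-2 tape=[0]0.11001   (A,0)→(A,0,R)
state=A head=-1 tape=0[0].11001   (A,0)→(A,0,R)
state=A head=0 tape=00[.]11001   (A,.)→(C,1,L)
state=C head=-1 tape=0[0]111001   (C,0)→(C,1,R)
state=C head=0 tape=01[1]11001
Cell -2 holds 0 when M halts.

0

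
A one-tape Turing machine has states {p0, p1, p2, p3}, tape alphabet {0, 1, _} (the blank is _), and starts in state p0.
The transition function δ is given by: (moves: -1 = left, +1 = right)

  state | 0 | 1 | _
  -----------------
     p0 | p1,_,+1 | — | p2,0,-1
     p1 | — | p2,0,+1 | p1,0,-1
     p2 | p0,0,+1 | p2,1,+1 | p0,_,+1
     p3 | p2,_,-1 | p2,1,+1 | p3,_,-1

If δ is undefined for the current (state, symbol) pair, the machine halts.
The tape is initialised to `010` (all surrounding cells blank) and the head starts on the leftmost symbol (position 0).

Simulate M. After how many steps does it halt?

8

p0 | [0]10__   read 0 → write _, move +1, go to p1
p1 | _[1]0__   read 1 → write 0, move +1, go to p2
p2 | _0[0]__   read 0 → write 0, move +1, go to p0
p0 | _00[_]_   read _ → write 0, move -1, go to p2
p2 | _0[0]0_   read 0 → write 0, move +1, go to p0
p0 | _00[0]_   read 0 → write _, move +1, go to p1
p1 | _00_[_]   read _ → write 0, move -1, go to p1
p1 | _00[_]0   read _ → write 0, move -1, go to p1
p1 | _0[0]00
M halts after 8 transitions.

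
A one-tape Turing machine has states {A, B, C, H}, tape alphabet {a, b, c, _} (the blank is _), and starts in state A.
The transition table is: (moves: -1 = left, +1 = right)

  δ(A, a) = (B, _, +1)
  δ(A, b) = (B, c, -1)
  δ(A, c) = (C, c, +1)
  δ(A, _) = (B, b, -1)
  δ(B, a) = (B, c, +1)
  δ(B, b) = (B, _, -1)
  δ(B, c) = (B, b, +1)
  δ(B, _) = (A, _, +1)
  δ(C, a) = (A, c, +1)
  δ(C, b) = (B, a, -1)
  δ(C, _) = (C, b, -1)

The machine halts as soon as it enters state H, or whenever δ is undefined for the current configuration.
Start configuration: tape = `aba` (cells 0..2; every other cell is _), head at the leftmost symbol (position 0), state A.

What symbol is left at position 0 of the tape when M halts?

state=A head=0 tape=[a]ba__   (A,a)→(B,_,+1)
state=B head=1 tape=_[b]a__   (B,b)→(B,_,-1)
state=B head=0 tape=[_]_a__   (B,_)→(A,_,+1)
state=A head=1 tape=_[_]a__   (A,_)→(B,b,-1)
state=B head=0 tape=[_]ba__   (B,_)→(A,_,+1)
state=A head=1 tape=_[b]a__   (A,b)→(B,c,-1)
state=B head=0 tape=[_]ca__   (B,_)→(A,_,+1)
state=A head=1 tape=_[c]a__   (A,c)→(C,c,+1)
state=C head=2 tape=_c[a]__   (C,a)→(A,c,+1)
state=A head=3 tape=_cc[_]_   (A,_)→(B,b,-1)
state=B head=2 tape=_c[c]b_   (B,c)→(B,b,+1)
state=B head=3 tape=_cb[b]_   (B,b)→(B,_,-1)
state=B head=2 tape=_c[b]__   (B,b)→(B,_,-1)
state=B head=1 tape=_[c]___   (B,c)→(B,b,+1)
state=B head=2 tape=_b[_]__   (B,_)→(A,_,+1)
state=A head=3 tape=_b_[_]_   (A,_)→(B,b,-1)
state=B head=2 tape=_b[_]b_   (B,_)→(A,_,+1)
state=A head=3 tape=_b_[b]_   (A,b)→(B,c,-1)
state=B head=2 tape=_b[_]c_   (B,_)→(A,_,+1)
state=A head=3 tape=_b_[c]_   (A,c)→(C,c,+1)
state=C head=4 tape=_b_c[_]   (C,_)→(C,b,-1)
state=C head=3 tape=_b_[c]b
Cell 0 holds _ when M halts.

_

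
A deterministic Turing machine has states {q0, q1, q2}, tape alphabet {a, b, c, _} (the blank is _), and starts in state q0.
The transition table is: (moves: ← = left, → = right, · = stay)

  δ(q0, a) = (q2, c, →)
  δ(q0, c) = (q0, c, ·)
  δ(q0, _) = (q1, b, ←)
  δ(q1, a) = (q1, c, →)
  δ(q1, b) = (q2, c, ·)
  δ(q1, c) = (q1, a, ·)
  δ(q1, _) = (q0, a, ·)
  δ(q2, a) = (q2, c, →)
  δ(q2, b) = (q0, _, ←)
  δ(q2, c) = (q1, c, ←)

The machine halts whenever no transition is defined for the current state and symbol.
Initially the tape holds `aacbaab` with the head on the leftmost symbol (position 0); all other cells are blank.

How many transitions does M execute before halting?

state=q0 head=0 tape=[a]acbaab__   (q0,a)→(q2,c,→)
state=q2 head=1 tape=c[a]cbaab__   (q2,a)→(q2,c,→)
state=q2 head=2 tape=cc[c]baab__   (q2,c)→(q1,c,←)
state=q1 head=1 tape=c[c]cbaab__   (q1,c)→(q1,a,·)
state=q1 head=1 tape=c[a]cbaab__   (q1,a)→(q1,c,→)
state=q1 head=2 tape=cc[c]baab__   (q1,c)→(q1,a,·)
state=q1 head=2 tape=cc[a]baab__   (q1,a)→(q1,c,→)
state=q1 head=3 tape=ccc[b]aab__   (q1,b)→(q2,c,·)
state=q2 head=3 tape=ccc[c]aab__   (q2,c)→(q1,c,←)
state=q1 head=2 tape=cc[c]caab__   (q1,c)→(q1,a,·)
state=q1 head=2 tape=cc[a]caab__   (q1,a)→(q1,c,→)
state=q1 head=3 tape=ccc[c]aab__   (q1,c)→(q1,a,·)
state=q1 head=3 tape=ccc[a]aab__   (q1,a)→(q1,c,→)
state=q1 head=4 tape=cccc[a]ab__   (q1,a)→(q1,c,→)
state=q1 head=5 tape=ccccc[a]b__   (q1,a)→(q1,c,→)
state=q1 head=6 tape=cccccc[b]__   (q1,b)→(q2,c,·)
state=q2 head=6 tape=cccccc[c]__   (q2,c)→(q1,c,←)
state=q1 head=5 tape=ccccc[c]c__   (q1,c)→(q1,a,·)
state=q1 head=5 tape=ccccc[a]c__   (q1,a)→(q1,c,→)
state=q1 head=6 tape=cccccc[c]__   (q1,c)→(q1,a,·)
state=q1 head=6 tape=cccccc[a]__   (q1,a)→(q1,c,→)
state=q1 head=7 tape=ccccccc[_]_   (q1,_)→(q0,a,·)
state=q0 head=7 tape=ccccccc[a]_   (q0,a)→(q2,c,→)
state=q2 head=8 tape=cccccccc[_]
M halts after 23 transitions.

23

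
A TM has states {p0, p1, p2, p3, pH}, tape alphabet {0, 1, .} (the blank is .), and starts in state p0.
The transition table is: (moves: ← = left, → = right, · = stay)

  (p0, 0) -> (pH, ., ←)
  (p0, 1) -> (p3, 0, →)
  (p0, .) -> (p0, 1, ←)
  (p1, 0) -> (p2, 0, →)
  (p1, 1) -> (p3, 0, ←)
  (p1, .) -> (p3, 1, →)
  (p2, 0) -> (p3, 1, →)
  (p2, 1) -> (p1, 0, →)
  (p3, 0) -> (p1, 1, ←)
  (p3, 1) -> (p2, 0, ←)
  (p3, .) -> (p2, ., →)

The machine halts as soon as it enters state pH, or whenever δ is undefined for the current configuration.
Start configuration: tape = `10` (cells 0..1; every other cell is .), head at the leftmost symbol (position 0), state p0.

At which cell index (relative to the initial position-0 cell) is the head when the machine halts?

state=p0 head=0 tape=[1]0...   (p0,1)→(p3,0,→)
state=p3 head=1 tape=0[0]...   (p3,0)→(p1,1,←)
state=p1 head=0 tape=[0]1...   (p1,0)→(p2,0,→)
state=p2 head=1 tape=0[1]...   (p2,1)→(p1,0,→)
state=p1 head=2 tape=00[.]..   (p1,.)→(p3,1,→)
state=p3 head=3 tape=001[.].   (p3,.)→(p2,.,→)
state=p2 head=4 tape=001.[.]
At halt the head is at cell 4.

4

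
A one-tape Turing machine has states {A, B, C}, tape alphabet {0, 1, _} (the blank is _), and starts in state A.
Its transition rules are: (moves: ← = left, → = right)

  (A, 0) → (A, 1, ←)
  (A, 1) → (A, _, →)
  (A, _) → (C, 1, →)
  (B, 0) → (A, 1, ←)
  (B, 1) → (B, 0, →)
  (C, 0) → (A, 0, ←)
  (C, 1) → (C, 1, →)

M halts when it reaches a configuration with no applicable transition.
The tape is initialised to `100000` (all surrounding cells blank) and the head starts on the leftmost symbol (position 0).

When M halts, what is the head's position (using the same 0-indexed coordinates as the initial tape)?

6

A | [1]00000_   read 1 → write _, move →, go to A
A | _[0]0000_   read 0 → write 1, move ←, go to A
A | [_]10000_   read _ → write 1, move →, go to C
C | 1[1]0000_   read 1 → write 1, move →, go to C
C | 11[0]000_   read 0 → write 0, move ←, go to A
A | 1[1]0000_   read 1 → write _, move →, go to A
A | 1_[0]000_   read 0 → write 1, move ←, go to A
A | 1[_]1000_   read _ → write 1, move →, go to C
C | 11[1]000_   read 1 → write 1, move →, go to C
C | 111[0]00_   read 0 → write 0, move ←, go to A
A | 11[1]000_   read 1 → write _, move →, go to A
A | 11_[0]00_   read 0 → write 1, move ←, go to A
A | 11[_]100_   read _ → write 1, move →, go to C
C | 111[1]00_   read 1 → write 1, move →, go to C
C | 1111[0]0_   read 0 → write 0, move ←, go to A
A | 111[1]00_   read 1 → write _, move →, go to A
A | 111_[0]0_   read 0 → write 1, move ←, go to A
A | 111[_]10_   read _ → write 1, move →, go to C
C | 1111[1]0_   read 1 → write 1, move →, go to C
C | 11111[0]_   read 0 → write 0, move ←, go to A
A | 1111[1]0_   read 1 → write _, move →, go to A
A | 1111_[0]_   read 0 → write 1, move ←, go to A
A | 1111[_]1_   read _ → write 1, move →, go to C
C | 11111[1]_   read 1 → write 1, move →, go to C
C | 111111[_]
At halt the head is at cell 6.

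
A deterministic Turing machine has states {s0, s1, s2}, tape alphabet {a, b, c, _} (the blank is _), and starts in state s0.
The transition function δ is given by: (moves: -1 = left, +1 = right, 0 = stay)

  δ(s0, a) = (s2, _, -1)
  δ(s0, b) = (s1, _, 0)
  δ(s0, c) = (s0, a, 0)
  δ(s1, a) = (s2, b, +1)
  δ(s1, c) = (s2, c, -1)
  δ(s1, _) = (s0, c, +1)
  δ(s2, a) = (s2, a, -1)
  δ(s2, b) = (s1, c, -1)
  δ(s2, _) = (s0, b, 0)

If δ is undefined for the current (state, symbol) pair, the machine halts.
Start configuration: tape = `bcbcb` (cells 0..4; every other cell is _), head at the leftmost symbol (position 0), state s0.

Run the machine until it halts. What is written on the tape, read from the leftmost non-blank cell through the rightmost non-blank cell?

s0 | [b]cbcb   read b → write _, move 0, go to s1
s1 | [_]cbcb   read _ → write c, move +1, go to s0
s0 | c[c]bcb   read c → write a, move 0, go to s0
s0 | c[a]bcb   read a → write _, move -1, go to s2
s2 | [c]_bcb
The non-blank tape span at halt is c_bcb.

c_bcb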